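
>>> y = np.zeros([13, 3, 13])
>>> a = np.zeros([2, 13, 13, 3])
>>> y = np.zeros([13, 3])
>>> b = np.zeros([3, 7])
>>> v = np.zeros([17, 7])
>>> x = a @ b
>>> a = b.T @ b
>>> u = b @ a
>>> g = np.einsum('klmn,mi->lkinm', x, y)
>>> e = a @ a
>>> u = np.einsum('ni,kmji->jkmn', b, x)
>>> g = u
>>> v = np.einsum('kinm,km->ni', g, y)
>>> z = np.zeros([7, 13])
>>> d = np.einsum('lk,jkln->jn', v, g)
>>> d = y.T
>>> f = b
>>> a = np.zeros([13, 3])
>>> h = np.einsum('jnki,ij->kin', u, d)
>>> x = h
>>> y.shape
(13, 3)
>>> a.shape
(13, 3)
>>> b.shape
(3, 7)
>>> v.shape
(13, 2)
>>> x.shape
(13, 3, 2)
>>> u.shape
(13, 2, 13, 3)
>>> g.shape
(13, 2, 13, 3)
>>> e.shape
(7, 7)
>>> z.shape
(7, 13)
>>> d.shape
(3, 13)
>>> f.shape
(3, 7)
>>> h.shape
(13, 3, 2)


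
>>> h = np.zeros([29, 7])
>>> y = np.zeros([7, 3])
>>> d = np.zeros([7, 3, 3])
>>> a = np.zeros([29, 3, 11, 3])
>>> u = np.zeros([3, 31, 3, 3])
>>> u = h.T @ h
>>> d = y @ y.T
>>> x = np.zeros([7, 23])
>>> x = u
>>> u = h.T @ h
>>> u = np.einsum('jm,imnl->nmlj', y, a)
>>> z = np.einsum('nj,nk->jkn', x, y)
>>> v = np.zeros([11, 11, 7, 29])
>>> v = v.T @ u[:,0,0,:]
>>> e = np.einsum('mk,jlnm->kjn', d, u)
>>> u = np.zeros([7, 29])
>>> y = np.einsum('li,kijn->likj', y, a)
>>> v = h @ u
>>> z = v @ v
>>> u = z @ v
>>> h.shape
(29, 7)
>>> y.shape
(7, 3, 29, 11)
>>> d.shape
(7, 7)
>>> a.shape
(29, 3, 11, 3)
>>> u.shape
(29, 29)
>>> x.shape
(7, 7)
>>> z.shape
(29, 29)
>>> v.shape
(29, 29)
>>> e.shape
(7, 11, 3)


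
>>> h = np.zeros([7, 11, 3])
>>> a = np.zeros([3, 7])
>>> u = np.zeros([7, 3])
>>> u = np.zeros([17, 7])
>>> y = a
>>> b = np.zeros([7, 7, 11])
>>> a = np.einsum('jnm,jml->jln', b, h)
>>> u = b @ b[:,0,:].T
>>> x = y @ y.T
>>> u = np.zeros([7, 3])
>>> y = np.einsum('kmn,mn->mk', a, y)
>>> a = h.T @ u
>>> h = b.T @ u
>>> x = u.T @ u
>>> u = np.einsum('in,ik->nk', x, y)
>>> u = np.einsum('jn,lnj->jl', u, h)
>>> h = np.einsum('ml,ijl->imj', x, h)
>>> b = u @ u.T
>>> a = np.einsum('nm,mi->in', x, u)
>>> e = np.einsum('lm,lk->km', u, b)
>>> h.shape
(11, 3, 7)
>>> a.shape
(11, 3)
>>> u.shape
(3, 11)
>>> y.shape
(3, 7)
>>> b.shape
(3, 3)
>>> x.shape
(3, 3)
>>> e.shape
(3, 11)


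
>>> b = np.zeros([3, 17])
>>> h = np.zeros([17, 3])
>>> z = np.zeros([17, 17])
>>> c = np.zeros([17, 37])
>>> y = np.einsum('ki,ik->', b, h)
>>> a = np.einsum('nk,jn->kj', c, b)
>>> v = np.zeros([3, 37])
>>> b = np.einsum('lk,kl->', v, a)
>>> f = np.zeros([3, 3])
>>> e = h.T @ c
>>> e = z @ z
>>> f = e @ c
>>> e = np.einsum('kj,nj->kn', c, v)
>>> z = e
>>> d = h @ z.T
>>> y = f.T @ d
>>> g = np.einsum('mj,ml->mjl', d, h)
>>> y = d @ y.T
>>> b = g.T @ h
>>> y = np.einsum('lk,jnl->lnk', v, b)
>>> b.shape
(3, 17, 3)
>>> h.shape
(17, 3)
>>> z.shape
(17, 3)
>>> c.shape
(17, 37)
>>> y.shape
(3, 17, 37)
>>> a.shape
(37, 3)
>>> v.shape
(3, 37)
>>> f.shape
(17, 37)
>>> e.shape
(17, 3)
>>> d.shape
(17, 17)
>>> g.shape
(17, 17, 3)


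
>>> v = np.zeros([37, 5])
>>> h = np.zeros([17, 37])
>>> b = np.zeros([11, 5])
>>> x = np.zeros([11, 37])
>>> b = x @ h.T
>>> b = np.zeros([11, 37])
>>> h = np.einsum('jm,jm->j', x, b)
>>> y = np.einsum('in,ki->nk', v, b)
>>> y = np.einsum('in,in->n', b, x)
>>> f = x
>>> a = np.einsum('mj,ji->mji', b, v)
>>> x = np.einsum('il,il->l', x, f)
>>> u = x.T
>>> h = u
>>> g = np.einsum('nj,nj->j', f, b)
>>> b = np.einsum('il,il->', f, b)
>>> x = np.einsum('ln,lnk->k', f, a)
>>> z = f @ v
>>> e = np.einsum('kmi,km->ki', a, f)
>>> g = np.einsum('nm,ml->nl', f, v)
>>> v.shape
(37, 5)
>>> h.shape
(37,)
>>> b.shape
()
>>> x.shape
(5,)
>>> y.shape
(37,)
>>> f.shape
(11, 37)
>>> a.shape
(11, 37, 5)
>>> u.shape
(37,)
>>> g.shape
(11, 5)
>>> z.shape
(11, 5)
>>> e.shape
(11, 5)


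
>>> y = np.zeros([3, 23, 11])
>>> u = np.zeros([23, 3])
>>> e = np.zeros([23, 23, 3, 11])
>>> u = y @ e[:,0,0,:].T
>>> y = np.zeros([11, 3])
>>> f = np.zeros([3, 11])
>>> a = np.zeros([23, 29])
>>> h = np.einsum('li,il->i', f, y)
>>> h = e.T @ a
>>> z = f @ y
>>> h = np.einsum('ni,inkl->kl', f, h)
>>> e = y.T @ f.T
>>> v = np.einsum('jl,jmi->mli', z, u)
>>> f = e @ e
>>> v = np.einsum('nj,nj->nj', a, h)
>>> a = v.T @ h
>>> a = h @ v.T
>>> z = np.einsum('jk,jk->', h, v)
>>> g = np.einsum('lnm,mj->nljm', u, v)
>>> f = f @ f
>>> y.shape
(11, 3)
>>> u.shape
(3, 23, 23)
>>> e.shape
(3, 3)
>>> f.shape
(3, 3)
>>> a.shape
(23, 23)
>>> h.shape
(23, 29)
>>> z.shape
()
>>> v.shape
(23, 29)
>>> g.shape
(23, 3, 29, 23)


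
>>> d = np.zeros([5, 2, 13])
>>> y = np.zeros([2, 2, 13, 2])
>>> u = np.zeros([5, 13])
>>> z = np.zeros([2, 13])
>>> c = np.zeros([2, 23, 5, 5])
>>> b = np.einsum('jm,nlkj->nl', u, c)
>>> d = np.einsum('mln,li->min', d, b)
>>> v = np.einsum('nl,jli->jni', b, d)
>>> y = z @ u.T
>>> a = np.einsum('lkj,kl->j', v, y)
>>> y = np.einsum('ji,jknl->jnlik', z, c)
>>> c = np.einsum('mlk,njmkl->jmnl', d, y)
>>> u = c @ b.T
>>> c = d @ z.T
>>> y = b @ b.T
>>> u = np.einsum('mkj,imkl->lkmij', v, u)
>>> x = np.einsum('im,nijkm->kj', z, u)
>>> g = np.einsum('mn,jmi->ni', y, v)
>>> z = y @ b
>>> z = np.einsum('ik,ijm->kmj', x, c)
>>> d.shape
(5, 23, 13)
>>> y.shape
(2, 2)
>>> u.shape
(2, 2, 5, 5, 13)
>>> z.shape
(5, 2, 23)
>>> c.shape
(5, 23, 2)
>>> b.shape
(2, 23)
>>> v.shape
(5, 2, 13)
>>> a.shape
(13,)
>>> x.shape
(5, 5)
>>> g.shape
(2, 13)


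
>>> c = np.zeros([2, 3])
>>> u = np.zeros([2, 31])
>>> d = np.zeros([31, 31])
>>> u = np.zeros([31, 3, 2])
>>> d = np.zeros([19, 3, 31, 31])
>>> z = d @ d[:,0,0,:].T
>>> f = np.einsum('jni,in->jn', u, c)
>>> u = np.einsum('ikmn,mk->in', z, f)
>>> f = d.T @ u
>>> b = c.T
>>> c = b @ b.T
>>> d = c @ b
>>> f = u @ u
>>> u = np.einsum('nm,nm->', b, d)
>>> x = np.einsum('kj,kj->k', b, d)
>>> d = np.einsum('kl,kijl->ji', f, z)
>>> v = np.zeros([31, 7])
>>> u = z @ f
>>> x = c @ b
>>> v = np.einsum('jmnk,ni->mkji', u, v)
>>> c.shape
(3, 3)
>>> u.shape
(19, 3, 31, 19)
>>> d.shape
(31, 3)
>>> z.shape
(19, 3, 31, 19)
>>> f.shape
(19, 19)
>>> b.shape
(3, 2)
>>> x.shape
(3, 2)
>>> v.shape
(3, 19, 19, 7)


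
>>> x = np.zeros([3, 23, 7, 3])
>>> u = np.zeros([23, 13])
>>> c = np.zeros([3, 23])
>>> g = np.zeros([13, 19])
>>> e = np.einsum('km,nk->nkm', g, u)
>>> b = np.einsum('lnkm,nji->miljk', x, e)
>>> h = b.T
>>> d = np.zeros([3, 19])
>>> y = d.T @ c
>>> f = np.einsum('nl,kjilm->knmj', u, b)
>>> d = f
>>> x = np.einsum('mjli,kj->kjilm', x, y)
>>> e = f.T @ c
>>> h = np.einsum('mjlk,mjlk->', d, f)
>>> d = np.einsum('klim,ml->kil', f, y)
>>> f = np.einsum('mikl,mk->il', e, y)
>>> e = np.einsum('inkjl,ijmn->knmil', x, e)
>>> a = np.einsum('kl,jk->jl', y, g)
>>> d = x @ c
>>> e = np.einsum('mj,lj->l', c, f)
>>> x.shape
(19, 23, 3, 7, 3)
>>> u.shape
(23, 13)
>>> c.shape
(3, 23)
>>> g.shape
(13, 19)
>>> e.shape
(7,)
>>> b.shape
(3, 19, 3, 13, 7)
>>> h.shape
()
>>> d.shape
(19, 23, 3, 7, 23)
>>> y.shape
(19, 23)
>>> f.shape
(7, 23)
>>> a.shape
(13, 23)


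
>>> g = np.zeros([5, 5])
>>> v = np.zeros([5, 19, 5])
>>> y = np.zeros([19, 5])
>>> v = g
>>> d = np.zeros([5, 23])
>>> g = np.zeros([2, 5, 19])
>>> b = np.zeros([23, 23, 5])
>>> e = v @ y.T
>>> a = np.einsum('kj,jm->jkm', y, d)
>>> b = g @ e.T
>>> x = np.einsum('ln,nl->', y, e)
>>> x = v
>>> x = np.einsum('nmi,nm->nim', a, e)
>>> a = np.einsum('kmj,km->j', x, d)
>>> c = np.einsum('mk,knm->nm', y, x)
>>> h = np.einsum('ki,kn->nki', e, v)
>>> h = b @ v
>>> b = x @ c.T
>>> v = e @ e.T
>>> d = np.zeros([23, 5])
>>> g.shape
(2, 5, 19)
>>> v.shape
(5, 5)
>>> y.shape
(19, 5)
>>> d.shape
(23, 5)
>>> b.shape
(5, 23, 23)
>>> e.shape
(5, 19)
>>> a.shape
(19,)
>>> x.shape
(5, 23, 19)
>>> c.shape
(23, 19)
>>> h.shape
(2, 5, 5)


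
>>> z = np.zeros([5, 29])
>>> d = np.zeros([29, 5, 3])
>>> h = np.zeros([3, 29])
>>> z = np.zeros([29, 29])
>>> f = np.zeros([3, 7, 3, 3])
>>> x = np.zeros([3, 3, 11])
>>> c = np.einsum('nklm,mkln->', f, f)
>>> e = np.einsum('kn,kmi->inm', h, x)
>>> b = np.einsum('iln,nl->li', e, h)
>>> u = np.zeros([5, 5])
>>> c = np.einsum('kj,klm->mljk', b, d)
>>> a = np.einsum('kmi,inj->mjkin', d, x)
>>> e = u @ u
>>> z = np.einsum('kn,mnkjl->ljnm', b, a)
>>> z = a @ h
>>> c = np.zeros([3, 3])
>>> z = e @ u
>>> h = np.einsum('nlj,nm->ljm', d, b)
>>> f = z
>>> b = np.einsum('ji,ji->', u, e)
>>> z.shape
(5, 5)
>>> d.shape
(29, 5, 3)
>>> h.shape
(5, 3, 11)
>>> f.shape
(5, 5)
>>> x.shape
(3, 3, 11)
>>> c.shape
(3, 3)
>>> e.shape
(5, 5)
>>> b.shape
()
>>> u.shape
(5, 5)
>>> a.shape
(5, 11, 29, 3, 3)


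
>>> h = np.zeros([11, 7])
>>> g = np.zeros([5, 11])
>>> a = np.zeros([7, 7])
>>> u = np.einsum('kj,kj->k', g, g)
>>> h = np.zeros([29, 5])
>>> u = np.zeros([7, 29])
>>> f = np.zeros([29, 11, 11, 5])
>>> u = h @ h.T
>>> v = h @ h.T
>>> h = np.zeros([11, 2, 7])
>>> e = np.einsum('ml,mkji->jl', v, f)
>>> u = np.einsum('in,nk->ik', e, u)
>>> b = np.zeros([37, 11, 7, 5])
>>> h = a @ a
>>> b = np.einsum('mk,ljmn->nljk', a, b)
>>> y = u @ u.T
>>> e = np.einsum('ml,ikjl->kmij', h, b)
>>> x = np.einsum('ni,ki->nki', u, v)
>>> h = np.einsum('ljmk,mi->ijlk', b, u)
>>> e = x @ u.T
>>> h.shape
(29, 37, 5, 7)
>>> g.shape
(5, 11)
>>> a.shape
(7, 7)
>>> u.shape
(11, 29)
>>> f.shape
(29, 11, 11, 5)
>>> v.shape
(29, 29)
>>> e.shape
(11, 29, 11)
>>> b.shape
(5, 37, 11, 7)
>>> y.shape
(11, 11)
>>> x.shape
(11, 29, 29)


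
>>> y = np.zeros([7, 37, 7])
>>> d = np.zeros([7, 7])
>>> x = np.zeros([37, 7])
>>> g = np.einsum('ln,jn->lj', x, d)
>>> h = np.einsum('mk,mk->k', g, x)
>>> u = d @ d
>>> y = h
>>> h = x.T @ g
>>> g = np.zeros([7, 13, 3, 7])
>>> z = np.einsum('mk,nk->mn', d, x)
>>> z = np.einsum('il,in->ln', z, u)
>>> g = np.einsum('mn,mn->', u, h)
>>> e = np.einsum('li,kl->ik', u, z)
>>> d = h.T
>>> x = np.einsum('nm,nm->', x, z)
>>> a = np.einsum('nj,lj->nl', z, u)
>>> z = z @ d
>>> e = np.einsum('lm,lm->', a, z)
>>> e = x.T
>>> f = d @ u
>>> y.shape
(7,)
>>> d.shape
(7, 7)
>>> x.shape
()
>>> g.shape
()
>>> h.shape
(7, 7)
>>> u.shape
(7, 7)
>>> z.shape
(37, 7)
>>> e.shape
()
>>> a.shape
(37, 7)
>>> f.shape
(7, 7)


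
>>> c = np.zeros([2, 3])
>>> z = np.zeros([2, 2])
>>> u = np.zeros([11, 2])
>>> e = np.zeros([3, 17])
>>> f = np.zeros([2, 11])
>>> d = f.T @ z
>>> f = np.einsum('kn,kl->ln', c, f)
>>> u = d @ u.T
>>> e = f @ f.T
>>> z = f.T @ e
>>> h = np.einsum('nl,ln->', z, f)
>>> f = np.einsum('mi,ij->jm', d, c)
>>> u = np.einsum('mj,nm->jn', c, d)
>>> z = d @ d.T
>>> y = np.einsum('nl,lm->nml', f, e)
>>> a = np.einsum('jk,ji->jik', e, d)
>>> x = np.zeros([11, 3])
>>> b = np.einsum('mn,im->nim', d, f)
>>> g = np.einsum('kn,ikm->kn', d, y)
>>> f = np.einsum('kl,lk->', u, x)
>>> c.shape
(2, 3)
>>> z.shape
(11, 11)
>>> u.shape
(3, 11)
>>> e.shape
(11, 11)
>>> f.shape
()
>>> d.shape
(11, 2)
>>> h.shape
()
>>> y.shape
(3, 11, 11)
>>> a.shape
(11, 2, 11)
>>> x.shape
(11, 3)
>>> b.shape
(2, 3, 11)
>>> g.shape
(11, 2)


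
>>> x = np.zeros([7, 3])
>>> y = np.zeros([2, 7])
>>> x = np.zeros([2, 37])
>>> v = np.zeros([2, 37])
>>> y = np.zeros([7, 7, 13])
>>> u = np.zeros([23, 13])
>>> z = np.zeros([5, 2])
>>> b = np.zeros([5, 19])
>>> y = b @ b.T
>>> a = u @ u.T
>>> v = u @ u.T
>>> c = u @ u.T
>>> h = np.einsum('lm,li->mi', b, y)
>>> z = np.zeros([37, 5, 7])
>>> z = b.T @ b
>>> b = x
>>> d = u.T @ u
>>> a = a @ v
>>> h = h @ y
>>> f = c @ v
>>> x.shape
(2, 37)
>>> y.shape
(5, 5)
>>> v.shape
(23, 23)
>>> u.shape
(23, 13)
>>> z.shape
(19, 19)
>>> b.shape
(2, 37)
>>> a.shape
(23, 23)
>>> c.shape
(23, 23)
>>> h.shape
(19, 5)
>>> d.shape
(13, 13)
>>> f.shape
(23, 23)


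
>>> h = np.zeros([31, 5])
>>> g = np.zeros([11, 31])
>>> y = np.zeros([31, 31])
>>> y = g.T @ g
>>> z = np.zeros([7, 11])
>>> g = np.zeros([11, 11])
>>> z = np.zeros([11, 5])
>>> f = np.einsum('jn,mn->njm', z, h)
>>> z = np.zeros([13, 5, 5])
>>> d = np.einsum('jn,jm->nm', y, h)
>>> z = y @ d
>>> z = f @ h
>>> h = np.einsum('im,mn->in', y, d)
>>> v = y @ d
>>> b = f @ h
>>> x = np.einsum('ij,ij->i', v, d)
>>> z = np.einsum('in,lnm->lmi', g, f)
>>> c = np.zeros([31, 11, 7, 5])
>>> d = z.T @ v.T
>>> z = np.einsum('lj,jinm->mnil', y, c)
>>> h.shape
(31, 5)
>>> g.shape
(11, 11)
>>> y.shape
(31, 31)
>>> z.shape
(5, 7, 11, 31)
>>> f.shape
(5, 11, 31)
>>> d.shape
(11, 31, 31)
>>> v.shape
(31, 5)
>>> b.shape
(5, 11, 5)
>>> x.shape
(31,)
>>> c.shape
(31, 11, 7, 5)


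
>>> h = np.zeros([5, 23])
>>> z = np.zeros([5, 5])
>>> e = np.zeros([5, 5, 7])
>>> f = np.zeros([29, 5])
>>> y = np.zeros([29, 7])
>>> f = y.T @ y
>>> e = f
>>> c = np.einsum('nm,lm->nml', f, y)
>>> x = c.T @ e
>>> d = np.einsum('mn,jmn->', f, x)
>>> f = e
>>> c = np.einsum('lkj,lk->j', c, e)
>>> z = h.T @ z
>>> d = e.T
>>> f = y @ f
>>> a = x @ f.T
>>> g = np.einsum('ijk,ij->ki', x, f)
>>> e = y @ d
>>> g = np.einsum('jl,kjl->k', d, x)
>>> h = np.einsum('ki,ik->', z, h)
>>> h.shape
()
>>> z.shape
(23, 5)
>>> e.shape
(29, 7)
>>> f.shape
(29, 7)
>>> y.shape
(29, 7)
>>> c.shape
(29,)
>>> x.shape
(29, 7, 7)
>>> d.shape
(7, 7)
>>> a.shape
(29, 7, 29)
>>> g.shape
(29,)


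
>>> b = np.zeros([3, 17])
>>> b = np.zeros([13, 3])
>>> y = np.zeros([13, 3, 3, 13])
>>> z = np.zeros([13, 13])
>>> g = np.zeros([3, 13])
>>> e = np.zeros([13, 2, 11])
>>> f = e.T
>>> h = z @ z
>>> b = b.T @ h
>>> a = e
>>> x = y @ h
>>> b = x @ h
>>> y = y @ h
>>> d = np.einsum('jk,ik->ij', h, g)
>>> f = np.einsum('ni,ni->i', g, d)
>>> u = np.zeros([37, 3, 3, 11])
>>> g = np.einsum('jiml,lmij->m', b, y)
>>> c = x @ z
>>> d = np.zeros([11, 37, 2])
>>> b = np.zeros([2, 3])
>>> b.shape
(2, 3)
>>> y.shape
(13, 3, 3, 13)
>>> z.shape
(13, 13)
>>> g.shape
(3,)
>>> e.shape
(13, 2, 11)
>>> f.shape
(13,)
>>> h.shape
(13, 13)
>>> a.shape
(13, 2, 11)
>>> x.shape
(13, 3, 3, 13)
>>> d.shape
(11, 37, 2)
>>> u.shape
(37, 3, 3, 11)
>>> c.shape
(13, 3, 3, 13)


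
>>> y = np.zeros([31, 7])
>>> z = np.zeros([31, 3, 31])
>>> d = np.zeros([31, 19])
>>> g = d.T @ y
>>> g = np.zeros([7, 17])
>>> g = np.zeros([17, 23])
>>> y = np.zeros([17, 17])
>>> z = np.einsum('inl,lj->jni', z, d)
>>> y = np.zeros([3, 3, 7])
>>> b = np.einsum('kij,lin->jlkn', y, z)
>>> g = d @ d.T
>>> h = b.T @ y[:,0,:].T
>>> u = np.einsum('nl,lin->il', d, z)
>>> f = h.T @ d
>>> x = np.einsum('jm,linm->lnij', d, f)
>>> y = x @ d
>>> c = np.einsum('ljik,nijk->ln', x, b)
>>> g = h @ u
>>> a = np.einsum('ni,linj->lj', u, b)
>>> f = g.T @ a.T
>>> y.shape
(3, 3, 19, 19)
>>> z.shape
(19, 3, 31)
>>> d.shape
(31, 19)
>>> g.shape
(31, 3, 19, 19)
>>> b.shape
(7, 19, 3, 31)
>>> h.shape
(31, 3, 19, 3)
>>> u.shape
(3, 19)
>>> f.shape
(19, 19, 3, 7)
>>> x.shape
(3, 3, 19, 31)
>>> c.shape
(3, 7)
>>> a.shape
(7, 31)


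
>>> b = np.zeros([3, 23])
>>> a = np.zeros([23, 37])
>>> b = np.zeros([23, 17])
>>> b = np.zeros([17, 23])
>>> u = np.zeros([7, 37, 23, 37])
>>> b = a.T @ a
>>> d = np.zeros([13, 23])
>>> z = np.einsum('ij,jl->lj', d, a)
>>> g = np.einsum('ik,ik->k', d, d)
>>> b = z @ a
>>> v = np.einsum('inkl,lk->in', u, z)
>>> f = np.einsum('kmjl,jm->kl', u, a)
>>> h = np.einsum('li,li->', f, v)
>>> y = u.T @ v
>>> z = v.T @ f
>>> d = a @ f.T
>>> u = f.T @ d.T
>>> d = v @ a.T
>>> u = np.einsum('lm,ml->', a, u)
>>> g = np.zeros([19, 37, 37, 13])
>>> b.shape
(37, 37)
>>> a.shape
(23, 37)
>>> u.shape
()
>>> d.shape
(7, 23)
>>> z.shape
(37, 37)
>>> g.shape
(19, 37, 37, 13)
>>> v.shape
(7, 37)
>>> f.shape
(7, 37)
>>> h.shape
()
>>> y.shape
(37, 23, 37, 37)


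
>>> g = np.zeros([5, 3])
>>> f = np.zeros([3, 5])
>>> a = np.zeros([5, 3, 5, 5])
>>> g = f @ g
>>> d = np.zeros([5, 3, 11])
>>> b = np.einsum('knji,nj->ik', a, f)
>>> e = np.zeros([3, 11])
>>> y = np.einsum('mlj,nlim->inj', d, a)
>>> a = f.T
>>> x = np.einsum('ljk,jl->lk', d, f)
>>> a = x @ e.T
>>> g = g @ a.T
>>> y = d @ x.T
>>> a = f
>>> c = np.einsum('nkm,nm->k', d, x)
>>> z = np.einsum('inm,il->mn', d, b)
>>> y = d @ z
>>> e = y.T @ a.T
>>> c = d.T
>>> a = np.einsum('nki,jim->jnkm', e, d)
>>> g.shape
(3, 5)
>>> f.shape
(3, 5)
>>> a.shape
(5, 3, 3, 11)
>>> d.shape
(5, 3, 11)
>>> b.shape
(5, 5)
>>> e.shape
(3, 3, 3)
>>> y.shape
(5, 3, 3)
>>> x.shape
(5, 11)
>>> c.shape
(11, 3, 5)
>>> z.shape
(11, 3)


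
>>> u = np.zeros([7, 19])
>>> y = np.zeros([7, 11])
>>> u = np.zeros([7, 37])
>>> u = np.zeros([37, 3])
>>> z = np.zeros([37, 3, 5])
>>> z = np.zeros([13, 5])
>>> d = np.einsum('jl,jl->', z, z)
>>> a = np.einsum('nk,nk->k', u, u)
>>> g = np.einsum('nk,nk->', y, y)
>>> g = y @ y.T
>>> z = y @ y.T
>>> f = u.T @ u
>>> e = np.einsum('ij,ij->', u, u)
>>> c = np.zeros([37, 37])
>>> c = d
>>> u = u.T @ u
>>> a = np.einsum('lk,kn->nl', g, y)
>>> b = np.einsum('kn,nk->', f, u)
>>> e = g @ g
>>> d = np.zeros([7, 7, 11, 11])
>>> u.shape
(3, 3)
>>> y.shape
(7, 11)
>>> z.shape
(7, 7)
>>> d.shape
(7, 7, 11, 11)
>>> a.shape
(11, 7)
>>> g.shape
(7, 7)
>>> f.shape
(3, 3)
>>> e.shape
(7, 7)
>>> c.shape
()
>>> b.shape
()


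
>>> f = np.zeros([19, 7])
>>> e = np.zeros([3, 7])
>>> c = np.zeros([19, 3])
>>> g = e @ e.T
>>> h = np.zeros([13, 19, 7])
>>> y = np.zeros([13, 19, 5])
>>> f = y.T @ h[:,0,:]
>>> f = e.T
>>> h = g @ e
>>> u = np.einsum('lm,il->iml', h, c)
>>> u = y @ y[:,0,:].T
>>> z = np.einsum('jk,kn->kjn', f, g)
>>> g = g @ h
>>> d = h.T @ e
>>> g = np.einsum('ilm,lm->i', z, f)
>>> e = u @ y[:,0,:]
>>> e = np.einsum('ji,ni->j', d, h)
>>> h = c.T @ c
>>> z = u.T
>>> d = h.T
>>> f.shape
(7, 3)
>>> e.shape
(7,)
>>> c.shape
(19, 3)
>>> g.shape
(3,)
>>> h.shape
(3, 3)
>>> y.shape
(13, 19, 5)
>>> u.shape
(13, 19, 13)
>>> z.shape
(13, 19, 13)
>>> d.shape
(3, 3)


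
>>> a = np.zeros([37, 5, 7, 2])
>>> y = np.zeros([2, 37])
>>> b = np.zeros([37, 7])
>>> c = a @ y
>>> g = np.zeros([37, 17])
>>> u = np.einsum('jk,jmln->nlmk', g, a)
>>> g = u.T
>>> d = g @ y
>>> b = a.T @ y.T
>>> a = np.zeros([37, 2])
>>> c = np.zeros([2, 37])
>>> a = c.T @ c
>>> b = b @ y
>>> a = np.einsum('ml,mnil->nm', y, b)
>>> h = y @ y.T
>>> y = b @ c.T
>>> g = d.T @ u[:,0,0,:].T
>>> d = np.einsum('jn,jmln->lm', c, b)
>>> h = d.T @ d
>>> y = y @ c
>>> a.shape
(7, 2)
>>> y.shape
(2, 7, 5, 37)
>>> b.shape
(2, 7, 5, 37)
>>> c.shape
(2, 37)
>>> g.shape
(37, 7, 5, 2)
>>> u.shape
(2, 7, 5, 17)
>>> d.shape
(5, 7)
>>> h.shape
(7, 7)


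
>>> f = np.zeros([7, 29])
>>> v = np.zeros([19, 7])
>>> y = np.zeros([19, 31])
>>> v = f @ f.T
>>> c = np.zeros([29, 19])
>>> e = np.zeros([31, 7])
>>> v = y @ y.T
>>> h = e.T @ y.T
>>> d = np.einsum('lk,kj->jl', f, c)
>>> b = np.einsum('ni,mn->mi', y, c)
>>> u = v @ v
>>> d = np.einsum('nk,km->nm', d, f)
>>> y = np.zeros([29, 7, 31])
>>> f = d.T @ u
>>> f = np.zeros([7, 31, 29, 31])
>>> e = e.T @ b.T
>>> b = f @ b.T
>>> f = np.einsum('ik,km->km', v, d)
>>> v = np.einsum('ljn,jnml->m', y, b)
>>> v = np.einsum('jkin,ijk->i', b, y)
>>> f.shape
(19, 29)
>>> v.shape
(29,)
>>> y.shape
(29, 7, 31)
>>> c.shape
(29, 19)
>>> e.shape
(7, 29)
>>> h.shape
(7, 19)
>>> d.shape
(19, 29)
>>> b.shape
(7, 31, 29, 29)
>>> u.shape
(19, 19)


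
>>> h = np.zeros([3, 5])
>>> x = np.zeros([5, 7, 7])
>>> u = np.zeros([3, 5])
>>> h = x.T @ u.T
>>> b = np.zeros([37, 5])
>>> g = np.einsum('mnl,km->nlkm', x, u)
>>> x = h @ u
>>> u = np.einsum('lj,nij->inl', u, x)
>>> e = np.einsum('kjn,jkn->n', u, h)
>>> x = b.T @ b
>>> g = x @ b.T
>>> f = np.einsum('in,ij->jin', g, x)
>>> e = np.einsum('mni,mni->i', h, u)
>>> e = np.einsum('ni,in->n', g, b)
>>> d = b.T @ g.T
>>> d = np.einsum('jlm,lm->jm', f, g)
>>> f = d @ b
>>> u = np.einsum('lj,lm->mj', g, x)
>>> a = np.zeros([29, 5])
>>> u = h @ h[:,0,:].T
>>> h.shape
(7, 7, 3)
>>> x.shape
(5, 5)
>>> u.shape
(7, 7, 7)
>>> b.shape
(37, 5)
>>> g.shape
(5, 37)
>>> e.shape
(5,)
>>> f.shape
(5, 5)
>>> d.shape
(5, 37)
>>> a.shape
(29, 5)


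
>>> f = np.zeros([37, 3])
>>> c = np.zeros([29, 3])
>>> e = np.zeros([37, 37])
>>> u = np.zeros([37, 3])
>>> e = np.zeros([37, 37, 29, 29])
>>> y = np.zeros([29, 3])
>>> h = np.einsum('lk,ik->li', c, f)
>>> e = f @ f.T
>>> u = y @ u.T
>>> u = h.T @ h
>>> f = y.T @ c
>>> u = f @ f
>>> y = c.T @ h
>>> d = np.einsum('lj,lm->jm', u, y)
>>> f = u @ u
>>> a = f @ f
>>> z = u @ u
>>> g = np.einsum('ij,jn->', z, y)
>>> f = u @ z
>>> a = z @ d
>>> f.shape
(3, 3)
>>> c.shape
(29, 3)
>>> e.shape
(37, 37)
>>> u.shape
(3, 3)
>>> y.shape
(3, 37)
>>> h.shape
(29, 37)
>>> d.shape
(3, 37)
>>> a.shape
(3, 37)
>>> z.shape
(3, 3)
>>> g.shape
()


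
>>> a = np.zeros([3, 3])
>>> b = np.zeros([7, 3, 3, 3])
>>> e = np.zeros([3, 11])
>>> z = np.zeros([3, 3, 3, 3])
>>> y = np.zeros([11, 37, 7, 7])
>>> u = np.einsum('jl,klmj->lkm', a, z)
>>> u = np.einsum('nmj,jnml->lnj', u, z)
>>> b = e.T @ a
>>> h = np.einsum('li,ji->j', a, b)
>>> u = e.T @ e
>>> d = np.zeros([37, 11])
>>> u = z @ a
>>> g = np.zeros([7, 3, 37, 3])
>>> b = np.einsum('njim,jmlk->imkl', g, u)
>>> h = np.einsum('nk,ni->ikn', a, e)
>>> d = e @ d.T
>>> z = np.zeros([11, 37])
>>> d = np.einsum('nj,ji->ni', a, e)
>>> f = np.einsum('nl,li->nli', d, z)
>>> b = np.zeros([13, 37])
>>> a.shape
(3, 3)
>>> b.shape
(13, 37)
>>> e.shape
(3, 11)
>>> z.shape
(11, 37)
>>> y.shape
(11, 37, 7, 7)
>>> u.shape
(3, 3, 3, 3)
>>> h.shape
(11, 3, 3)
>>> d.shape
(3, 11)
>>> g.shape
(7, 3, 37, 3)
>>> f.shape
(3, 11, 37)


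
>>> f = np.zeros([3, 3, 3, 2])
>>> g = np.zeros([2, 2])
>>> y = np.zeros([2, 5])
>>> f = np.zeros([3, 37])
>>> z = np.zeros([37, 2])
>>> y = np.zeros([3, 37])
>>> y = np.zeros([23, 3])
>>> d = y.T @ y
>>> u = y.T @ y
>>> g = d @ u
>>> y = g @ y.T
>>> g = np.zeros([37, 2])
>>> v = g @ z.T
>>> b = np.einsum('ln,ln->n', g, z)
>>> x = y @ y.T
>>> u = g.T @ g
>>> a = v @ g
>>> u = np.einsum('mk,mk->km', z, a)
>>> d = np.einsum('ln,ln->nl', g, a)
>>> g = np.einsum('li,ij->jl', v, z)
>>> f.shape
(3, 37)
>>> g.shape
(2, 37)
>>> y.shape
(3, 23)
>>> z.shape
(37, 2)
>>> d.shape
(2, 37)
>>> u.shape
(2, 37)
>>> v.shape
(37, 37)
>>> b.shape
(2,)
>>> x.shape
(3, 3)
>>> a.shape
(37, 2)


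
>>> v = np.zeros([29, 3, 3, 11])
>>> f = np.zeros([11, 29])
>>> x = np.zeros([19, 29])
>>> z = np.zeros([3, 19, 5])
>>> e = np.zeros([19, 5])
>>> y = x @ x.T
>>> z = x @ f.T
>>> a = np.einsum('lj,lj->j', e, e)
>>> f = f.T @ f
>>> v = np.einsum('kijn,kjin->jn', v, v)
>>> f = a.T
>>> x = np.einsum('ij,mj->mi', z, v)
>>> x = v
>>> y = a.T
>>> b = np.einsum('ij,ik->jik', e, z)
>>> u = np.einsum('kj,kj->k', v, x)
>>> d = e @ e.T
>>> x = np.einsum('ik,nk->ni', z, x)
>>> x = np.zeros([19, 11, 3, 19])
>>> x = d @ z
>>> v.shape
(3, 11)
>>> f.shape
(5,)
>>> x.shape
(19, 11)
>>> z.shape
(19, 11)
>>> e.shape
(19, 5)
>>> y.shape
(5,)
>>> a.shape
(5,)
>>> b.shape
(5, 19, 11)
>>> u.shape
(3,)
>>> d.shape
(19, 19)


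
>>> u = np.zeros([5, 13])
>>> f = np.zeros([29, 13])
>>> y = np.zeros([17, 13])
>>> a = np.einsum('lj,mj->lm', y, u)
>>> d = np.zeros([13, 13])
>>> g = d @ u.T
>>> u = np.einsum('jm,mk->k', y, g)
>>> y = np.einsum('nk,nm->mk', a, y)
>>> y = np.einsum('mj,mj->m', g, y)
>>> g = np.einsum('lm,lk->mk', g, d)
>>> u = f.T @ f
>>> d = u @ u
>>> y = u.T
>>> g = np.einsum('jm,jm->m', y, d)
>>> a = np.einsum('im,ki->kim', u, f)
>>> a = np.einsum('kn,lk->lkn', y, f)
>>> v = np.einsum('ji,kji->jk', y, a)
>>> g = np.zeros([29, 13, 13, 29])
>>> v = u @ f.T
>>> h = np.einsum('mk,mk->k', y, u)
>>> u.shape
(13, 13)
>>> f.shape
(29, 13)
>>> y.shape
(13, 13)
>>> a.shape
(29, 13, 13)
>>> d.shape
(13, 13)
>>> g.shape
(29, 13, 13, 29)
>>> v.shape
(13, 29)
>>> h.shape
(13,)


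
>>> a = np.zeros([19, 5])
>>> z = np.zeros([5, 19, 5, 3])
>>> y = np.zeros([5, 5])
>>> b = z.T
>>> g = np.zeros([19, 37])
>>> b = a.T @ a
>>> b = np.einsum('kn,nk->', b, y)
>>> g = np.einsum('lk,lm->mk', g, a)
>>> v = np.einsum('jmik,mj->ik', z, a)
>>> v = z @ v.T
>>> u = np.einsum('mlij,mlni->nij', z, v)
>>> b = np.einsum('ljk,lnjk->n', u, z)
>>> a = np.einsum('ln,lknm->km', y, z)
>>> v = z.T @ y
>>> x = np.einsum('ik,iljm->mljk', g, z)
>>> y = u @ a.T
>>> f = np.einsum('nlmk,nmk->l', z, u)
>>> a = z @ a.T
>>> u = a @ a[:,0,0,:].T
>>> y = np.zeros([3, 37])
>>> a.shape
(5, 19, 5, 19)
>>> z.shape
(5, 19, 5, 3)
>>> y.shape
(3, 37)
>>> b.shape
(19,)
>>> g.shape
(5, 37)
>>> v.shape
(3, 5, 19, 5)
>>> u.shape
(5, 19, 5, 5)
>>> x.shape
(3, 19, 5, 37)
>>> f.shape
(19,)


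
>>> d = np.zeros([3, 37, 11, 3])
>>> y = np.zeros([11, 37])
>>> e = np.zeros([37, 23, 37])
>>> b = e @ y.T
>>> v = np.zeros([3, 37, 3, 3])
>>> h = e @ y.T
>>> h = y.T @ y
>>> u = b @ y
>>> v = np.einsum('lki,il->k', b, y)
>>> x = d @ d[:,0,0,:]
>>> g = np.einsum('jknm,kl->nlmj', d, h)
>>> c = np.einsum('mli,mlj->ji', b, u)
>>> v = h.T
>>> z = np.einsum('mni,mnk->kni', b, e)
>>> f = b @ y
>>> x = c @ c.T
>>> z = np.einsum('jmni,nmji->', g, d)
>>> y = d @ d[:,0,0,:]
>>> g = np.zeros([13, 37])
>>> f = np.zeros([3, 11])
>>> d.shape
(3, 37, 11, 3)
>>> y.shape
(3, 37, 11, 3)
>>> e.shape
(37, 23, 37)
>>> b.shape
(37, 23, 11)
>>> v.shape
(37, 37)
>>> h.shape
(37, 37)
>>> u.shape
(37, 23, 37)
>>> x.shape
(37, 37)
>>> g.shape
(13, 37)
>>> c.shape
(37, 11)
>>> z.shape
()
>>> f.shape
(3, 11)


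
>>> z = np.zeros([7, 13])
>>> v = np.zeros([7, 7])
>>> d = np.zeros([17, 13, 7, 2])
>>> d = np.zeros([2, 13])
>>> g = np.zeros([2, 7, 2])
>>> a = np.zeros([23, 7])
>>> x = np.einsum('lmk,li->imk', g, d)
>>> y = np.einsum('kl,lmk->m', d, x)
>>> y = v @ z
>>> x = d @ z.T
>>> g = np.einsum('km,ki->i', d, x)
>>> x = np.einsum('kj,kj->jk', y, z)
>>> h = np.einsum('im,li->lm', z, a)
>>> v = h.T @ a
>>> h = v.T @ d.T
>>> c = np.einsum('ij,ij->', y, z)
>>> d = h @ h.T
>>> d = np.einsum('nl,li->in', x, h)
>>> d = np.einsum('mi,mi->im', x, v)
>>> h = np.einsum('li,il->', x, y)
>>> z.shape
(7, 13)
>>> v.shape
(13, 7)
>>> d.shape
(7, 13)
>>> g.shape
(7,)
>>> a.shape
(23, 7)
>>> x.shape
(13, 7)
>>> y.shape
(7, 13)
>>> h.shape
()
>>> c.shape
()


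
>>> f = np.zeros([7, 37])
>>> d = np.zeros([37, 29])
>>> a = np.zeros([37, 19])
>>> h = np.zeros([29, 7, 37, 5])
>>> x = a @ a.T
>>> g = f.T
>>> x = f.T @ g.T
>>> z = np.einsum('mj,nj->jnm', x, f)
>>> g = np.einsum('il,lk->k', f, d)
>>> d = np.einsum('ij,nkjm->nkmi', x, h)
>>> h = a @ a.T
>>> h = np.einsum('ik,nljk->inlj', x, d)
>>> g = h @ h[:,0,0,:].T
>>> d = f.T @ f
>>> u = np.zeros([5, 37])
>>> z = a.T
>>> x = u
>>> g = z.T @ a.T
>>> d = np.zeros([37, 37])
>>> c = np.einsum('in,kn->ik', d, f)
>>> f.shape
(7, 37)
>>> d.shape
(37, 37)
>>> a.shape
(37, 19)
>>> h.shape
(37, 29, 7, 5)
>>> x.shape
(5, 37)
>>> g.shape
(37, 37)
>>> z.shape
(19, 37)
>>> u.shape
(5, 37)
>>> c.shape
(37, 7)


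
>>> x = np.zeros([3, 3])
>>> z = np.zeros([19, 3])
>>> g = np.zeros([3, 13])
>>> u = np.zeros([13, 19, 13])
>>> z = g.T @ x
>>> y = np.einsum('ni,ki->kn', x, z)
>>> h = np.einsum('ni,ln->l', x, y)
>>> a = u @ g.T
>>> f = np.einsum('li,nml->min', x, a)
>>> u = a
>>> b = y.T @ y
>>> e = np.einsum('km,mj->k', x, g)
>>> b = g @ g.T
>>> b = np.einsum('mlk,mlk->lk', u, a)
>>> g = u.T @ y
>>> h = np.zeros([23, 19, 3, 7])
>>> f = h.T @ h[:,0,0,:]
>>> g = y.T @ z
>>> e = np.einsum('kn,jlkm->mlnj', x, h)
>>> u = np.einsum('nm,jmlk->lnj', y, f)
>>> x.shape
(3, 3)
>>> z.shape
(13, 3)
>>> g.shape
(3, 3)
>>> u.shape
(19, 13, 7)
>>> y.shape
(13, 3)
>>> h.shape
(23, 19, 3, 7)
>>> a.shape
(13, 19, 3)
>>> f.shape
(7, 3, 19, 7)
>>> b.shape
(19, 3)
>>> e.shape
(7, 19, 3, 23)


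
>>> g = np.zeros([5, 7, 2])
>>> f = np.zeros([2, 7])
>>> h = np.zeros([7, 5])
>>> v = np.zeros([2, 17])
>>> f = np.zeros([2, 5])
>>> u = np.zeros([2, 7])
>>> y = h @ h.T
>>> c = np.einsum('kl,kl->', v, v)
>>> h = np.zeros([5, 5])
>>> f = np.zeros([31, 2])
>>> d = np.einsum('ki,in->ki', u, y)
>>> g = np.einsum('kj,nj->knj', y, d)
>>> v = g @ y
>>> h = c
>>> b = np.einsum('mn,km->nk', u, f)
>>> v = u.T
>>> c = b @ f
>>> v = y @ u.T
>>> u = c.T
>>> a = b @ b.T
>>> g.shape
(7, 2, 7)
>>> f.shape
(31, 2)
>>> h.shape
()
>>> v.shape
(7, 2)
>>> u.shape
(2, 7)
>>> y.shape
(7, 7)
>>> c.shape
(7, 2)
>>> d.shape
(2, 7)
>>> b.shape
(7, 31)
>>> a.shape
(7, 7)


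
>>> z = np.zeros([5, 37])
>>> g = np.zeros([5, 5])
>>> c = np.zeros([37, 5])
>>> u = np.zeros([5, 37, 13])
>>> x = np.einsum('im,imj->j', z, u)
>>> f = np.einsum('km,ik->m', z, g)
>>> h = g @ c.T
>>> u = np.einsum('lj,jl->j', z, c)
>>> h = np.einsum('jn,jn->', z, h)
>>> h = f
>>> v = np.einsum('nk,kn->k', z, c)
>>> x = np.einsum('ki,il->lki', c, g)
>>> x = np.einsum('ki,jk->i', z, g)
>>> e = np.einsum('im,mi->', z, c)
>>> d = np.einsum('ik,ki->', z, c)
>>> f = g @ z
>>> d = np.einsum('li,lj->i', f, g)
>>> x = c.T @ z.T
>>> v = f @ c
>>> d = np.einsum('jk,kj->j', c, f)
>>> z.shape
(5, 37)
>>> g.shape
(5, 5)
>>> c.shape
(37, 5)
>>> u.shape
(37,)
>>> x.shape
(5, 5)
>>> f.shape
(5, 37)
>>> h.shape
(37,)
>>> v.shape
(5, 5)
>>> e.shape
()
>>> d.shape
(37,)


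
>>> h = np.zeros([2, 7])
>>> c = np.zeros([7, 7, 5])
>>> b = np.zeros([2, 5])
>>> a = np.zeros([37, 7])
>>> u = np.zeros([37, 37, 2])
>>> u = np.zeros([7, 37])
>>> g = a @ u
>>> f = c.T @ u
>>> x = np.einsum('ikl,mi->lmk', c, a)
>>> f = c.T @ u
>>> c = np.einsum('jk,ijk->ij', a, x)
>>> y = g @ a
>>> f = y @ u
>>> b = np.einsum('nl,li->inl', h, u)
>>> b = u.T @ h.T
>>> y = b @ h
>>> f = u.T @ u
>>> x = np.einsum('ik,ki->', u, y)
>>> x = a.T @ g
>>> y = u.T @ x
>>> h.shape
(2, 7)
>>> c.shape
(5, 37)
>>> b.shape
(37, 2)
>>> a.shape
(37, 7)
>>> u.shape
(7, 37)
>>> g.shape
(37, 37)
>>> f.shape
(37, 37)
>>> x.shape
(7, 37)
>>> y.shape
(37, 37)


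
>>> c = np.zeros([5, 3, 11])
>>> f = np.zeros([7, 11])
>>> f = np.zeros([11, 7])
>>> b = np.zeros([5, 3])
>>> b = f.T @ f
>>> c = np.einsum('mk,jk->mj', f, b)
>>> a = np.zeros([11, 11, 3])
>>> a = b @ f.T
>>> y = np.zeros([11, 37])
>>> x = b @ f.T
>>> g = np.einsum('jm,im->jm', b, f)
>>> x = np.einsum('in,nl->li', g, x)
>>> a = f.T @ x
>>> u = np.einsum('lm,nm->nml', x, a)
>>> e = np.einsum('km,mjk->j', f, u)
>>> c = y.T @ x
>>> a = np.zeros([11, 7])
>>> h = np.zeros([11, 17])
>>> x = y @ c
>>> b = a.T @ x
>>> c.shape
(37, 7)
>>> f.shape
(11, 7)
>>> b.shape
(7, 7)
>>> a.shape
(11, 7)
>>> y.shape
(11, 37)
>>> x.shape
(11, 7)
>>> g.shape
(7, 7)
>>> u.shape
(7, 7, 11)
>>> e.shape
(7,)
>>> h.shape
(11, 17)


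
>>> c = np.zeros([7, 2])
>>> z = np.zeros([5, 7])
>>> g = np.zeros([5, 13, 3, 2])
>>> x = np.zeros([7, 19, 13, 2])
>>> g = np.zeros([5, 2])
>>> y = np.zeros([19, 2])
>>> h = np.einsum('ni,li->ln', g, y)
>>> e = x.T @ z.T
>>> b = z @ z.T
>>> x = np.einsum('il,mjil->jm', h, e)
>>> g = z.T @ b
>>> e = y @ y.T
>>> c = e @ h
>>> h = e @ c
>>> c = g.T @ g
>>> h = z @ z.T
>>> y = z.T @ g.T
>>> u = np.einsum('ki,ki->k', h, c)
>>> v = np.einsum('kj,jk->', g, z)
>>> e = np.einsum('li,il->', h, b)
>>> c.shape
(5, 5)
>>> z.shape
(5, 7)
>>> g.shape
(7, 5)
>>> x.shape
(13, 2)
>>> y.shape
(7, 7)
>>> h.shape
(5, 5)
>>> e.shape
()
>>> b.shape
(5, 5)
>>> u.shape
(5,)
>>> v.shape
()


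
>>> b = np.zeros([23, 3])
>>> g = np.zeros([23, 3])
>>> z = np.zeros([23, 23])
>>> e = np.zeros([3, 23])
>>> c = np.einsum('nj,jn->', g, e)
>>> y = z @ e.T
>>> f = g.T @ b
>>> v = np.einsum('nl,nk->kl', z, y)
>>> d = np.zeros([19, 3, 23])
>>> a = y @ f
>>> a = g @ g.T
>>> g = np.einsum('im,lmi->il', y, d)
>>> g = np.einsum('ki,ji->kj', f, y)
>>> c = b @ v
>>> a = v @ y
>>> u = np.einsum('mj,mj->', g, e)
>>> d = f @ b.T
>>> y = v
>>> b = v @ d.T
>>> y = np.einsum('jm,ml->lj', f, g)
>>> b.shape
(3, 3)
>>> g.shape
(3, 23)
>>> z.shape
(23, 23)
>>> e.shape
(3, 23)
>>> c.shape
(23, 23)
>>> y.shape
(23, 3)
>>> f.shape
(3, 3)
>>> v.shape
(3, 23)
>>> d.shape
(3, 23)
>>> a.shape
(3, 3)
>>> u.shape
()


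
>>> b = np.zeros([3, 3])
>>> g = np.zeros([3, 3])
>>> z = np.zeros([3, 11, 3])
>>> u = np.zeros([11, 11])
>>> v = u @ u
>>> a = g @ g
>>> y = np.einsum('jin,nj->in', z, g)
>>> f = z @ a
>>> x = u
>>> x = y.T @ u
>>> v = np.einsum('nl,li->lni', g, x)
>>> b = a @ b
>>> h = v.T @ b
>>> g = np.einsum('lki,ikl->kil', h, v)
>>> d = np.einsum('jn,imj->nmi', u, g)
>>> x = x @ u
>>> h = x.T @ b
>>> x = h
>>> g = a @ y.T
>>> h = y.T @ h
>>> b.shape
(3, 3)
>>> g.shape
(3, 11)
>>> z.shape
(3, 11, 3)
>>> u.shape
(11, 11)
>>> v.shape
(3, 3, 11)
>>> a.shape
(3, 3)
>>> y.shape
(11, 3)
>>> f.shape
(3, 11, 3)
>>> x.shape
(11, 3)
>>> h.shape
(3, 3)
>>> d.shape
(11, 3, 3)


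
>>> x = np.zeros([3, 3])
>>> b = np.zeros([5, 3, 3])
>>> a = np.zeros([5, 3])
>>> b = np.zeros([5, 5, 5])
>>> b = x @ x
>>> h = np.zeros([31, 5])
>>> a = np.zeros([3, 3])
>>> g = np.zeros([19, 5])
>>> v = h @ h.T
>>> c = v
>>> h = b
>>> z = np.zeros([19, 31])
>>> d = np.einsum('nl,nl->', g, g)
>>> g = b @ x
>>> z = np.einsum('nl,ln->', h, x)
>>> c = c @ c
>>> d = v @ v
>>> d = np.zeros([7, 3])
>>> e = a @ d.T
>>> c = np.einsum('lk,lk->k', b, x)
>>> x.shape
(3, 3)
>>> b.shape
(3, 3)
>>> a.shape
(3, 3)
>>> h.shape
(3, 3)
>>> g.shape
(3, 3)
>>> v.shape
(31, 31)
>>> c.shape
(3,)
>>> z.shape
()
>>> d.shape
(7, 3)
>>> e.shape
(3, 7)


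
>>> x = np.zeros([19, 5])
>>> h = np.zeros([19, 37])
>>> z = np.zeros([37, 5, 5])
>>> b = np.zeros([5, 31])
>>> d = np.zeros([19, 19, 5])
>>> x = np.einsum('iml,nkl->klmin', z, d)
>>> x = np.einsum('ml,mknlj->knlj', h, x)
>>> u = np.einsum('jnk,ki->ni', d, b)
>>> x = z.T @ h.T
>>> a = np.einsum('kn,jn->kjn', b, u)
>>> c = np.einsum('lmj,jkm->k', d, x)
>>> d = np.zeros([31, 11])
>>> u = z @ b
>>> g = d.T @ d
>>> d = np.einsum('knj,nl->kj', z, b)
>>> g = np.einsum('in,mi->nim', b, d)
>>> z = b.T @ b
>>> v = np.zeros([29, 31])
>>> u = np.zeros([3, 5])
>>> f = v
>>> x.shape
(5, 5, 19)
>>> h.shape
(19, 37)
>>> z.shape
(31, 31)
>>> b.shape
(5, 31)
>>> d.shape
(37, 5)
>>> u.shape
(3, 5)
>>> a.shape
(5, 19, 31)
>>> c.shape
(5,)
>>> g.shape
(31, 5, 37)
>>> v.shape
(29, 31)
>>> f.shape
(29, 31)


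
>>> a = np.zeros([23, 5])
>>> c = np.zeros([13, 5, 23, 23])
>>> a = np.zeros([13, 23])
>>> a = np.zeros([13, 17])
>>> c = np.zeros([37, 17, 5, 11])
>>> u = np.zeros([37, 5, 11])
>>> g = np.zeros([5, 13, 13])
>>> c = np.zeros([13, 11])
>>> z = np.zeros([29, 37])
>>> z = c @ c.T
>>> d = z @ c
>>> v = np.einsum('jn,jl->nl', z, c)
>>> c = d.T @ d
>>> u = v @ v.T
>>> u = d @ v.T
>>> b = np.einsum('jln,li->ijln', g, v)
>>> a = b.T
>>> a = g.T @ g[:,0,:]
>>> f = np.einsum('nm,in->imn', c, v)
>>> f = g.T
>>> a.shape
(13, 13, 13)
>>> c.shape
(11, 11)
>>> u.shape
(13, 13)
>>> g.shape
(5, 13, 13)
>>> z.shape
(13, 13)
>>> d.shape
(13, 11)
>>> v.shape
(13, 11)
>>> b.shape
(11, 5, 13, 13)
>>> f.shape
(13, 13, 5)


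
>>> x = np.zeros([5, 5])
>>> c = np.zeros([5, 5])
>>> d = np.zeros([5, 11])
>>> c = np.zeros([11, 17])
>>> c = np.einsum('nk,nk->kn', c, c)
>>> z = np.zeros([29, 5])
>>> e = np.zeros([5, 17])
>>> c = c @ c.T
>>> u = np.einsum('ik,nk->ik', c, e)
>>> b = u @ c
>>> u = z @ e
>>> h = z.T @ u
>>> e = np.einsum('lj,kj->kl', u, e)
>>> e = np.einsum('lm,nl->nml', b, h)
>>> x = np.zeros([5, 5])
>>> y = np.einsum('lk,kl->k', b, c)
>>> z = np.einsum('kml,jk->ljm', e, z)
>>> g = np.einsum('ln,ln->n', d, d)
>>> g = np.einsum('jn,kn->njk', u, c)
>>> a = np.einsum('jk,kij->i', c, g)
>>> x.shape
(5, 5)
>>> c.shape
(17, 17)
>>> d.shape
(5, 11)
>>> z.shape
(17, 29, 17)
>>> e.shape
(5, 17, 17)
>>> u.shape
(29, 17)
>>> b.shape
(17, 17)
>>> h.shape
(5, 17)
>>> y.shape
(17,)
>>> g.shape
(17, 29, 17)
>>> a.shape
(29,)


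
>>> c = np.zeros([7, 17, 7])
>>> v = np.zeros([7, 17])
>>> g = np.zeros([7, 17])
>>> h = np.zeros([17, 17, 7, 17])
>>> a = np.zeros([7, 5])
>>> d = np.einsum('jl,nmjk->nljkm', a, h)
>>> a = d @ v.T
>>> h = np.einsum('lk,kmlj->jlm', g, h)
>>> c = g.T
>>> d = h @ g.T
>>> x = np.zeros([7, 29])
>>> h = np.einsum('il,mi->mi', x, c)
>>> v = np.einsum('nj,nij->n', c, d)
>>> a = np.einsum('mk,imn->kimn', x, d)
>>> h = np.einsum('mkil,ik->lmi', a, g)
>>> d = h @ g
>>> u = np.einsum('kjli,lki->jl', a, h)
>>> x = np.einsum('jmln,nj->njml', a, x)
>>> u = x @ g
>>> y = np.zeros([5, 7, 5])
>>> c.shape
(17, 7)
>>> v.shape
(17,)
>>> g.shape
(7, 17)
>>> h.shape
(7, 29, 7)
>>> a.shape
(29, 17, 7, 7)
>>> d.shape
(7, 29, 17)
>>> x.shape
(7, 29, 17, 7)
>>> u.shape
(7, 29, 17, 17)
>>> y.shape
(5, 7, 5)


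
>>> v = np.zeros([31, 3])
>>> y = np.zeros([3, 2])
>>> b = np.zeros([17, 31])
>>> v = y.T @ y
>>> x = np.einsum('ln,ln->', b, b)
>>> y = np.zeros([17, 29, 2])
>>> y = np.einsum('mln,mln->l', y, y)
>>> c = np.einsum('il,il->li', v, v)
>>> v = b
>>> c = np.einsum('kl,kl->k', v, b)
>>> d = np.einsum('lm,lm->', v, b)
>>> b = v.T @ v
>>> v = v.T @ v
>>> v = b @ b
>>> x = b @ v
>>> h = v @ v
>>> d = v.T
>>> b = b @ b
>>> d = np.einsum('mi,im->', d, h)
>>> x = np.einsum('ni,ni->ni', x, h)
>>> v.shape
(31, 31)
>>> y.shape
(29,)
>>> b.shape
(31, 31)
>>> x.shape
(31, 31)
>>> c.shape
(17,)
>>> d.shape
()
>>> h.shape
(31, 31)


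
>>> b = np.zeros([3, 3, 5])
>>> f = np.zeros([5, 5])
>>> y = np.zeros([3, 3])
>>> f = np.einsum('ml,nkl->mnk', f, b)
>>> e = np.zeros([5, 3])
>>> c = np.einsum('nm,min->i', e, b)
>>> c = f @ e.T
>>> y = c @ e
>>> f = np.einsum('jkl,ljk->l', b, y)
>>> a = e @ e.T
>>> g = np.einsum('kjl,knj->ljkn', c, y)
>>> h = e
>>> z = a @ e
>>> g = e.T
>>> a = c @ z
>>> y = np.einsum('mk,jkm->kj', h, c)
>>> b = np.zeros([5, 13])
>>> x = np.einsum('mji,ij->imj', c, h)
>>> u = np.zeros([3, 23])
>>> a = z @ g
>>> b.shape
(5, 13)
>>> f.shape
(5,)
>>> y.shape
(3, 5)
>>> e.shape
(5, 3)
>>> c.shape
(5, 3, 5)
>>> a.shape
(5, 5)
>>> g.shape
(3, 5)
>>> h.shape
(5, 3)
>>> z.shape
(5, 3)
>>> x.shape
(5, 5, 3)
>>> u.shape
(3, 23)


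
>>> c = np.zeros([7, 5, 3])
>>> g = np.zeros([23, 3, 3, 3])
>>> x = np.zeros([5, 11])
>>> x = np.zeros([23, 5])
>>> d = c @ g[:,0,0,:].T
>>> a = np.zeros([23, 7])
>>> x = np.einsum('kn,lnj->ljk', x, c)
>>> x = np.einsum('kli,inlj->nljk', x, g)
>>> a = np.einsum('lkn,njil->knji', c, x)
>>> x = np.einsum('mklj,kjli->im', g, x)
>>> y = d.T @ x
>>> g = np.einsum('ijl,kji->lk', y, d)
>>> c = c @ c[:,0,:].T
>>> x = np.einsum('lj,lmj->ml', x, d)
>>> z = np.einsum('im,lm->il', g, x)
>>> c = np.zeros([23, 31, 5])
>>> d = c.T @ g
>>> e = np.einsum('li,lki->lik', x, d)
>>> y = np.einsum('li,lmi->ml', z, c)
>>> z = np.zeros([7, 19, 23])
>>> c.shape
(23, 31, 5)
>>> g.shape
(23, 7)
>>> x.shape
(5, 7)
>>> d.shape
(5, 31, 7)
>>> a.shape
(5, 3, 3, 3)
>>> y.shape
(31, 23)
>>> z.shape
(7, 19, 23)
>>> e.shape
(5, 7, 31)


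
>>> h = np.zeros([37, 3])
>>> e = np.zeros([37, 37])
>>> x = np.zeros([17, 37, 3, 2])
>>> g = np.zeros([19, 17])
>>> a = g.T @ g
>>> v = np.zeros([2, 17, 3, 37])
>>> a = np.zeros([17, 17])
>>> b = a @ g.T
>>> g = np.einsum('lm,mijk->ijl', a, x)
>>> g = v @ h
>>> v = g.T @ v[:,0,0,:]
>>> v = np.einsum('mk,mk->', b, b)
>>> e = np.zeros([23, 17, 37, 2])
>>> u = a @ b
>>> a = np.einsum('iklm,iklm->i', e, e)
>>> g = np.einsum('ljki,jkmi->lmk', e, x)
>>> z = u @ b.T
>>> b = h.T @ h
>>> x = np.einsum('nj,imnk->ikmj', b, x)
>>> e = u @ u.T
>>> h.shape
(37, 3)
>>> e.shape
(17, 17)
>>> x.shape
(17, 2, 37, 3)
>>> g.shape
(23, 3, 37)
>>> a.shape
(23,)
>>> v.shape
()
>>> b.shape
(3, 3)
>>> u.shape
(17, 19)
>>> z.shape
(17, 17)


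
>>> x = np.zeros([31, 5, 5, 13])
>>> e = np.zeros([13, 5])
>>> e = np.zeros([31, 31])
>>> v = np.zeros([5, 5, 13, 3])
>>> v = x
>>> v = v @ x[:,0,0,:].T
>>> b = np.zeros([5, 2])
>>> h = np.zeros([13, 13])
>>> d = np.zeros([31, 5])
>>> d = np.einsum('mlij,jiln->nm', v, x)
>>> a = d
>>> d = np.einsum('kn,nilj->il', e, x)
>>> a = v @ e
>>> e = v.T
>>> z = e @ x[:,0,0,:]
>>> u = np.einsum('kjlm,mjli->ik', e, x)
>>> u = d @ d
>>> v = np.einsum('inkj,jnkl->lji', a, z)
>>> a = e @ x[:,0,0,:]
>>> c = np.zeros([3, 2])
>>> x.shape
(31, 5, 5, 13)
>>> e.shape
(31, 5, 5, 31)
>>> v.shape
(13, 31, 31)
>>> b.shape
(5, 2)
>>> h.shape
(13, 13)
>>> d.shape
(5, 5)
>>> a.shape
(31, 5, 5, 13)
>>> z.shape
(31, 5, 5, 13)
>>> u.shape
(5, 5)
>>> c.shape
(3, 2)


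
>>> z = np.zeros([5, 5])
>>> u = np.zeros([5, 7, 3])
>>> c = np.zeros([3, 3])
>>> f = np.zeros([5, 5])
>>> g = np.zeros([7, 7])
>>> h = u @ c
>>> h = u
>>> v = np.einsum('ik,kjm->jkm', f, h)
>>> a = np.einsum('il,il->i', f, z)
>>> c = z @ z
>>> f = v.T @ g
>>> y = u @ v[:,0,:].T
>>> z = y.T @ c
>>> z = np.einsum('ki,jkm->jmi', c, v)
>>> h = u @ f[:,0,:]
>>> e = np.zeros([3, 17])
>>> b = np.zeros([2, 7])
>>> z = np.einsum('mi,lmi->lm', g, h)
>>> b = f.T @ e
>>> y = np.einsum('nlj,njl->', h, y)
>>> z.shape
(5, 7)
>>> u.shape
(5, 7, 3)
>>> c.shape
(5, 5)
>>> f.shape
(3, 5, 7)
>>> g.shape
(7, 7)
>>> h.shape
(5, 7, 7)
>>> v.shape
(7, 5, 3)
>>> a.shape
(5,)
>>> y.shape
()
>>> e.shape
(3, 17)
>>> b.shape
(7, 5, 17)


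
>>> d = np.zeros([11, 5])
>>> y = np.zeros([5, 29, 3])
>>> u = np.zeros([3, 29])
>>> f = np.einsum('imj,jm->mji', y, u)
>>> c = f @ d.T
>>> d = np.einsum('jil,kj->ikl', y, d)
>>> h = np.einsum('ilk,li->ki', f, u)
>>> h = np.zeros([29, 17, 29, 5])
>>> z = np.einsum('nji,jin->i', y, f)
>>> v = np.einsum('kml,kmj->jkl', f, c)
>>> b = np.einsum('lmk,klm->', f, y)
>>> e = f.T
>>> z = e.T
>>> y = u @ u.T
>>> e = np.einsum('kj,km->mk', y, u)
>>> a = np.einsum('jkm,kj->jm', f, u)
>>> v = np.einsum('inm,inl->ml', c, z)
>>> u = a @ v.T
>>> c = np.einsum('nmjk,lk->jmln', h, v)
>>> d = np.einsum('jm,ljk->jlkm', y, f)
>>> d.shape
(3, 29, 5, 3)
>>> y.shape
(3, 3)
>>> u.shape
(29, 11)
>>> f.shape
(29, 3, 5)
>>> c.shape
(29, 17, 11, 29)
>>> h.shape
(29, 17, 29, 5)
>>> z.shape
(29, 3, 5)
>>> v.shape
(11, 5)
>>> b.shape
()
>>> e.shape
(29, 3)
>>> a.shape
(29, 5)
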